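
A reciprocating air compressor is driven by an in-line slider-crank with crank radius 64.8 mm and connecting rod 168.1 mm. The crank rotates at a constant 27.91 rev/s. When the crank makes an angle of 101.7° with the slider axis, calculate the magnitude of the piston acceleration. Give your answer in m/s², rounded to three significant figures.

ω = 2π·27.9 = 175.4 rad/s
x(θ) = r cosθ + √(L² − r² sin²θ); with ω constant, a = ω²·d²x/dθ².
d²x/dθ² = −r cosθ − r²(cos2θ)/√u − r⁴ sin²2θ/(4u^{3/2}),  u = L² − r² sin²θ = 0.0242312 m².
Substituting r = 0.0648 m, L = 0.1681 m, θ = 101.7°: d²x/dθ² = +0.037713 m.
a = ω²·d²x/dθ² = (175.4)²·(+0.037713) = +1159.8 m/s²;  |a| = 1159.8 m/s².

1160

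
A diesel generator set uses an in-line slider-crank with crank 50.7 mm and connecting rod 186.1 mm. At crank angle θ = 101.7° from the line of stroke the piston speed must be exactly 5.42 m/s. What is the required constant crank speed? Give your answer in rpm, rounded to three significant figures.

1110

For an in-line slider-crank, |v_piston| = rω|sinθ|·[1 + r cosθ/√(L² − r² sin²θ)].
With r = 0.0507 m, L = 0.1861 m, θ = 101.7°: the bracketed kinematic factor |dx/dθ| = 0.046801 m.
ω = v/|dx/dθ| = 5.42/0.046801 = 115.81 rad/s.
N = 60ω/(2π) = 1105.9 rpm.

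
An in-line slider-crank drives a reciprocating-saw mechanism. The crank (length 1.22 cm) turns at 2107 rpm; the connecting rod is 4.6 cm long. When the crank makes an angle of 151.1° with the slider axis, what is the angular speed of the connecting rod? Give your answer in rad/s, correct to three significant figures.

51.7

ω = 220.6 rad/s (converted from 2107 rpm).
The rod makes angle φ with the slider axis where L sinφ = r sinθ; differentiating, L cosφ·φ̇ = r ω cosθ.
L cosφ = √(L² − r² sin²θ) = 0.045621 m.
|ω_rod| = r ω |cosθ| / √(L² − r² sin²θ) = 0.0122·220.6·0.87546/0.045621 = 51.657 rad/s.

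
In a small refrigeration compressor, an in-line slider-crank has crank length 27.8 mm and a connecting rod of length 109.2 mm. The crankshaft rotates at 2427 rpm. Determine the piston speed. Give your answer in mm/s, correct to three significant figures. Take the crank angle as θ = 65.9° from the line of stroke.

7140

ω = 2π·2427/60 = 254.2 rad/s
For an in-line slider-crank, x = r cosθ + √(L² − r² sin²θ), so v = −rω sinθ·[1 + r cosθ/√(L² − r² sin²θ)].
With r = 0.0278 m, L = 0.1092 m, θ = 65.9°: √(L² − r² sin²θ) = 0.10621 m.
v = −0.0278·254.2·0.91283·[1 + 0.0278·0.40833/0.10621] = -7.139 m/s.
|v| = 7.139 m/s = 7139 mm/s.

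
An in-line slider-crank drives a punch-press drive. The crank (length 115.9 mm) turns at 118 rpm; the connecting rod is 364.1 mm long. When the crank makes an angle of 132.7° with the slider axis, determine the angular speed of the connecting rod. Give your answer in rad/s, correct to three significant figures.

2.74

ω = 12.36 rad/s (converted from 118 rpm).
The rod makes angle φ with the slider axis where L sinφ = r sinθ; differentiating, L cosφ·φ̇ = r ω cosθ.
L cosφ = √(L² − r² sin²θ) = 0.354 m.
|ω_rod| = r ω |cosθ| / √(L² − r² sin²θ) = 0.1159·12.36·0.67816/0.354 = 2.7436 rad/s.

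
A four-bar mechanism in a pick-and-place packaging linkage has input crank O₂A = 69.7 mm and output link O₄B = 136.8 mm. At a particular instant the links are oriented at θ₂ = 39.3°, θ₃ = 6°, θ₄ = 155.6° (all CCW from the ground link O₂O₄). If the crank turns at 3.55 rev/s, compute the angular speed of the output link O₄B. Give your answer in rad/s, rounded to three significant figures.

12.3

ω₂ = 22.31 rad/s (from 3.55 rev/s).
Differentiating the loop-closure r₂e^{iθ₂}+r₃e^{iθ₃}=r₁+r₄e^{iθ₄} gives r₂ω₂e^{iθ₂}+r₃ω₃e^{iθ₃}=r₄ω₄e^{iθ₄}.
Eliminating the other unknown: ω₄ = r₂ω₂ sin(θ₂−θ₃) / [r₄ sin(θ₄−θ₃)].
Numerator sine = +0.54902; denominator sine = +0.50603.
Result = 0.0697·22.31·(+0.54902) / (0.1368·(+0.50603)) = +12.33 rad/s; magnitude 12.33 rad/s.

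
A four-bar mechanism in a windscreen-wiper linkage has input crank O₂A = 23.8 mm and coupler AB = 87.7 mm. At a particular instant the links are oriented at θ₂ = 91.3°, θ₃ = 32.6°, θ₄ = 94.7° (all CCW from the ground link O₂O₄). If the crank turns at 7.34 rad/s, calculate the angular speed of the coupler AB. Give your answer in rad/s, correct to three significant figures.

0.134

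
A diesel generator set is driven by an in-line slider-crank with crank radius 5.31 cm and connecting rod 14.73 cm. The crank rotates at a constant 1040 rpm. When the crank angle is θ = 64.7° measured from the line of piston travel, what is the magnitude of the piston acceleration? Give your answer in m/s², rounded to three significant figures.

ω = 2π·1040/60 = 108.9 rad/s
x(θ) = r cosθ + √(L² − r² sin²θ); with ω constant, a = ω²·d²x/dθ².
d²x/dθ² = −r cosθ − r²(cos2θ)/√u − r⁴ sin²2θ/(4u^{3/2}),  u = L² − r² sin²θ = 0.0193926 m².
Substituting r = 0.0531 m, L = 0.1473 m, θ = 64.7°: d²x/dθ² = -0.01028 m.
a = ω²·d²x/dθ² = (108.9)²·(-0.01028) = -121.94 m/s²;  |a| = 121.94 m/s².

122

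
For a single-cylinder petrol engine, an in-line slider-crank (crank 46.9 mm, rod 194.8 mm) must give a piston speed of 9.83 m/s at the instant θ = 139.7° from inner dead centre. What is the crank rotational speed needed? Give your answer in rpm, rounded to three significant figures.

3800

For an in-line slider-crank, |v_piston| = rω|sinθ|·[1 + r cosθ/√(L² − r² sin²θ)].
With r = 0.0469 m, L = 0.1948 m, θ = 139.7°: the bracketed kinematic factor |dx/dθ| = 0.024696 m.
ω = v/|dx/dθ| = 9.83/0.024696 = 398.05 rad/s.
N = 60ω/(2π) = 3801.1 rpm.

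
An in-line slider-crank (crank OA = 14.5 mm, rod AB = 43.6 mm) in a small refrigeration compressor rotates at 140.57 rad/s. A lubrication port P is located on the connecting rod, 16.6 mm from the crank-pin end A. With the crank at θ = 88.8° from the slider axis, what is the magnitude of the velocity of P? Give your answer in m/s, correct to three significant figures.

ω = 140.6 rad/s.  Crank-pin speed |V_A| = rω = 2.0383 m/s, perpendicular to OA.
Rod angle: sinφ = −(r/L) sinθ ⇒ φ = -19.420°; ω_rod = −rω cosθ/√(L²−r²sin²θ) = -1.0381 rad/s.
V_P = V_A + ω_rod × AP, with AP = 0.0166 m along the rod.
Components: V_Px = −rω sinθ − a·ω_rod·sinφ = -2.0435 m/s;  V_Py = rω cosθ + a·ω_rod·cosφ = +0.026434 m/s.
|V_P| = √(V_Px² + V_Py²) = 2.0437 m/s.

2.04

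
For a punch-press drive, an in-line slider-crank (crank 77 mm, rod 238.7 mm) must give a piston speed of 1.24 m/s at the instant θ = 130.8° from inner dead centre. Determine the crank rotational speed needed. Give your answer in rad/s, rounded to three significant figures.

For an in-line slider-crank, |v_piston| = rω|sinθ|·[1 + r cosθ/√(L² − r² sin²θ)].
With r = 0.077 m, L = 0.2387 m, θ = 130.8°: the bracketed kinematic factor |dx/dθ| = 0.045619 m.
ω = v/|dx/dθ| = 1.24/0.045619 = 27.182 rad/s.

27.2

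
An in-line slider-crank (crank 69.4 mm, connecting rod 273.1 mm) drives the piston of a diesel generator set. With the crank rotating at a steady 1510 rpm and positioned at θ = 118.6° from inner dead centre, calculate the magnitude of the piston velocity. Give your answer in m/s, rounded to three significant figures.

ω = 2π·1510/60 = 158.1 rad/s
For an in-line slider-crank, x = r cosθ + √(L² − r² sin²θ), so v = −rω sinθ·[1 + r cosθ/√(L² − r² sin²θ)].
With r = 0.0694 m, L = 0.2731 m, θ = 118.6°: √(L² − r² sin²θ) = 0.26622 m.
v = −0.0694·158.1·0.87798·[1 + 0.0694·-0.47869/0.26622] = -8.4326 m/s.
|v| = 8.4326 m/s.

8.43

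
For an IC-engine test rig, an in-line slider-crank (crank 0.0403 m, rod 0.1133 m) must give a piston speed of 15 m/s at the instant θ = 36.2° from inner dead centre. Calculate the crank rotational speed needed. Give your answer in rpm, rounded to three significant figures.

4650

For an in-line slider-crank, |v_piston| = rω|sinθ|·[1 + r cosθ/√(L² − r² sin²θ)].
With r = 0.0403 m, L = 0.1133 m, θ = 36.2°: the bracketed kinematic factor |dx/dθ| = 0.030789 m.
ω = v/|dx/dθ| = 15/0.030789 = 487.19 rad/s.
N = 60ω/(2π) = 4652.3 rpm.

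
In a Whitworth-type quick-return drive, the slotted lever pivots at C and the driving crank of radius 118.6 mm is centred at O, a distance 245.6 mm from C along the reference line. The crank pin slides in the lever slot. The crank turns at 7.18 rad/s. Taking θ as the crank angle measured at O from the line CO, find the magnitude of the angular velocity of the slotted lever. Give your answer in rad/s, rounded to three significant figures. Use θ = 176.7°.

ω = 7.18 rad/s
Crank pin A relative to C: A = (d + r cosθ, r sinθ); lever angle φ = atan2(r sinθ, d + r cosθ).
Differentiating tanφ: φ̇ = rω(d cosθ + r)/(d² + r² + 2dr cosθ).
d² + r² + 2dr cosθ = |CA|² = 0.0162256 m²;  d cosθ + r = -0.12659 m.
|ω_lever| = |0.1186·7.18·-0.12659| / 0.0162256 = 6.6438 rad/s.

6.64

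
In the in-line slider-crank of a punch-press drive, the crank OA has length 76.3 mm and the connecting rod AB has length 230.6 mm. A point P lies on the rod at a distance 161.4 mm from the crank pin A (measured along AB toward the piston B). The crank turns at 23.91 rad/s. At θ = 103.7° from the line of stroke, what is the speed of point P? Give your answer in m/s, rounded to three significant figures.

1.67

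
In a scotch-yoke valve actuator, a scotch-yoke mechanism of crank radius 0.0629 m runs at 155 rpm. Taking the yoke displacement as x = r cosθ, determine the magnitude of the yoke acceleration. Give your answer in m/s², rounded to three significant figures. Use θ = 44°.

ω = 16.23 rad/s (from 155 rpm).
x = r cosθ ⇒ ẍ = −rω² cosθ (ω constant).
|a| = rω²|cosθ| = 0.0629·(16.23)²·|cos 44°| = 11.921 m/s².

11.9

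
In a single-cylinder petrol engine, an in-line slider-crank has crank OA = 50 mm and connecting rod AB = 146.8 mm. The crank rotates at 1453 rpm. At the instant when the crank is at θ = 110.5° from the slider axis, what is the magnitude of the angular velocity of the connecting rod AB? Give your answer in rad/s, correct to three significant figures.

ω = 152.2 rad/s (converted from 1453 rpm).
The rod makes angle φ with the slider axis where L sinφ = r sinθ; differentiating, L cosφ·φ̇ = r ω cosθ.
L cosφ = √(L² − r² sin²θ) = 0.13913 m.
|ω_rod| = r ω |cosθ| / √(L² − r² sin²θ) = 0.05·152.2·0.35021/0.13913 = 19.15 rad/s.

19.2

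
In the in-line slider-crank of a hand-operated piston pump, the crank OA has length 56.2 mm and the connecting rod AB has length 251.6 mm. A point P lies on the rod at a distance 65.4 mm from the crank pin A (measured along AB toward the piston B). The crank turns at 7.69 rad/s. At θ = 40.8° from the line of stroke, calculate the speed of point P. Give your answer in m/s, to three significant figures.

0.382

ω = 7.69 rad/s.  Crank-pin speed |V_A| = rω = 0.43218 m/s, perpendicular to OA.
Rod angle: sinφ = −(r/L) sinθ ⇒ φ = -8.393°; ω_rod = −rω cosθ/√(L²−r²sin²θ) = -1.3144 rad/s.
V_P = V_A + ω_rod × AP, with AP = 0.0654 m along the rod.
Components: V_Px = −rω sinθ − a·ω_rod·sinφ = -0.29494 m/s;  V_Py = rω cosθ + a·ω_rod·cosφ = +0.24212 m/s.
|V_P| = √(V_Px² + V_Py²) = 0.38159 m/s.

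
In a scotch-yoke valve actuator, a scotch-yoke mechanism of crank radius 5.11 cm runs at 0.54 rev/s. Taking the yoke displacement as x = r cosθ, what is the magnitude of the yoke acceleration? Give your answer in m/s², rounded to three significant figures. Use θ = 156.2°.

ω = 3.393 rad/s (from 0.54 rev/s).
x = r cosθ ⇒ ẍ = −rω² cosθ (ω constant).
|a| = rω²|cosθ| = 0.0511·(3.393)²·|cos 156.2°| = 0.53823 m/s².

0.538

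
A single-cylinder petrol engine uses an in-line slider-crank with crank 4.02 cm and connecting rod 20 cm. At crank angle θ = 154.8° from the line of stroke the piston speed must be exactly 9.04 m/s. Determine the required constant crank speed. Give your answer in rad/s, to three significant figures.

For an in-line slider-crank, |v_piston| = rω|sinθ|·[1 + r cosθ/√(L² − r² sin²θ)].
With r = 0.0402 m, L = 0.2 m, θ = 154.8°: the bracketed kinematic factor |dx/dθ| = 0.013992 m.
ω = v/|dx/dθ| = 9.04/0.013992 = 646.09 rad/s.

646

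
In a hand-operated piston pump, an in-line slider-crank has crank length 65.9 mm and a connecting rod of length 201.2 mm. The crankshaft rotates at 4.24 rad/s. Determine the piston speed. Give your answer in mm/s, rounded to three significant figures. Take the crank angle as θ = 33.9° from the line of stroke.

199

ω = 4.24 rad/s
For an in-line slider-crank, x = r cosθ + √(L² − r² sin²θ), so v = −rω sinθ·[1 + r cosθ/√(L² − r² sin²θ)].
With r = 0.0659 m, L = 0.2012 m, θ = 33.9°: √(L² − r² sin²θ) = 0.19781 m.
v = −0.0659·4.24·0.55775·[1 + 0.0659·0.83001/0.19781] = -0.19894 m/s.
|v| = 0.19894 m/s = 198.94 mm/s.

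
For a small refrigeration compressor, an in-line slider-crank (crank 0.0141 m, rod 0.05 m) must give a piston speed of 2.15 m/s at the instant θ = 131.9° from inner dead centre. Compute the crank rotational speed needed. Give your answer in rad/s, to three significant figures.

254

For an in-line slider-crank, |v_piston| = rω|sinθ|·[1 + r cosθ/√(L² − r² sin²θ)].
With r = 0.0141 m, L = 0.05 m, θ = 131.9°: the bracketed kinematic factor |dx/dθ| = 0.0084733 m.
ω = v/|dx/dθ| = 2.15/0.0084733 = 253.74 rad/s.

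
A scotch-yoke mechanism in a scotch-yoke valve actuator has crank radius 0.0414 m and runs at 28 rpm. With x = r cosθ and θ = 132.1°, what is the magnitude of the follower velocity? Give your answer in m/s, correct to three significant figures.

ω = 2.932 rad/s (from 28 rpm).
x = r cosθ ⇒ ẋ = −rω sinθ.
|v| = rω|sinθ| = 0.0414·2.932·|sin 132.1°| = 0.090069 m/s.

0.0901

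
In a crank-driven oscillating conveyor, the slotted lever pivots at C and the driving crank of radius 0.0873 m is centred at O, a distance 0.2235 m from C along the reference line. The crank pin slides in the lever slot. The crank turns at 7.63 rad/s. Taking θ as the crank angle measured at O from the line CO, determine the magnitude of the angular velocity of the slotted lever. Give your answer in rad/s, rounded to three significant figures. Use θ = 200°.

ω = 7.63 rad/s
Crank pin A relative to C: A = (d + r cosθ, r sinθ); lever angle φ = atan2(r sinθ, d + r cosθ).
Differentiating tanφ: φ̇ = rω(d cosθ + r)/(d² + r² + 2dr cosθ).
d² + r² + 2dr cosθ = |CA|² = 0.0209038 m²;  d cosθ + r = -0.12272 m.
|ω_lever| = |0.0873·7.63·-0.12272| / 0.0209038 = 3.9105 rad/s.

3.91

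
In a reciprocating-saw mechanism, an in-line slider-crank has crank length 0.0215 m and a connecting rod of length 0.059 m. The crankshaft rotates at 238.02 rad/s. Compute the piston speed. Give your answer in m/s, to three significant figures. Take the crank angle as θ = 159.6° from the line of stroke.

ω = 238 rad/s
For an in-line slider-crank, x = r cosθ + √(L² − r² sin²θ), so v = −rω sinθ·[1 + r cosθ/√(L² − r² sin²θ)].
With r = 0.0215 m, L = 0.059 m, θ = 159.6°: √(L² − r² sin²θ) = 0.058522 m.
v = −0.0215·238·0.34857·[1 + 0.0215·-0.93728/0.058522] = -1.1696 m/s.
|v| = 1.1696 m/s.

1.17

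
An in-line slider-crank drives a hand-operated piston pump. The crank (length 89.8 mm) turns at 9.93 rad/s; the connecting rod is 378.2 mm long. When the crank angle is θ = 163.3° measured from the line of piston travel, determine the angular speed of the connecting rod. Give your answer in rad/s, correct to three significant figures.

2.26

ω = 9.93 rad/s
The rod makes angle φ with the slider axis where L sinφ = r sinθ; differentiating, L cosφ·φ̇ = r ω cosθ.
L cosφ = √(L² − r² sin²θ) = 0.37732 m.
|ω_rod| = r ω |cosθ| / √(L² − r² sin²θ) = 0.0898·9.93·0.95782/0.37732 = 2.2636 rad/s.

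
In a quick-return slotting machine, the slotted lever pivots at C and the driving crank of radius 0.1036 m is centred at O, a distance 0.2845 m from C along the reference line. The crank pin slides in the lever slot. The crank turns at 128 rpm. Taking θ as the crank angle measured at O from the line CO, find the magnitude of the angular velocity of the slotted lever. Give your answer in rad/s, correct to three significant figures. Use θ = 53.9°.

ω = 13.4 rad/s (from 128 rpm).
Crank pin A relative to C: A = (d + r cosθ, r sinθ); lever angle φ = atan2(r sinθ, d + r cosθ).
Differentiating tanφ: φ̇ = rω(d cosθ + r)/(d² + r² + 2dr cosθ).
d² + r² + 2dr cosθ = |CA|² = 0.126405 m²;  d cosθ + r = +0.27123 m.
|ω_lever| = |0.1036·13.4·+0.27123| / 0.126405 = 2.9796 rad/s.

2.98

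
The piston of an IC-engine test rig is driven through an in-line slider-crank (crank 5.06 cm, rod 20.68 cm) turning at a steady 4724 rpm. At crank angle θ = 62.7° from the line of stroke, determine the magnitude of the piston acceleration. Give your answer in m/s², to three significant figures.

3910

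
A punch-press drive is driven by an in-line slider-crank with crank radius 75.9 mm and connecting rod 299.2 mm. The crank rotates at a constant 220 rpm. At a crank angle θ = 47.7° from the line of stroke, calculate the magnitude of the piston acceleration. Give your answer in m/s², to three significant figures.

26.3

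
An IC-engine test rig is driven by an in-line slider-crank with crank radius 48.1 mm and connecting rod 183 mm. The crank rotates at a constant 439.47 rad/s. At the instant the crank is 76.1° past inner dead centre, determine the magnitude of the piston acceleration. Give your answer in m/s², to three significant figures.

7.96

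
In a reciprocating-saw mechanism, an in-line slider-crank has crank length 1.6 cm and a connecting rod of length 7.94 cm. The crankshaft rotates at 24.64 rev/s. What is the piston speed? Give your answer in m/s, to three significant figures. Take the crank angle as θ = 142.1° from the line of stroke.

1.28

ω = 2π·24.6 = 154.8 rad/s
For an in-line slider-crank, x = r cosθ + √(L² − r² sin²θ), so v = −rω sinθ·[1 + r cosθ/√(L² − r² sin²θ)].
With r = 0.016 m, L = 0.0794 m, θ = 142.1°: √(L² − r² sin²θ) = 0.078789 m.
v = −0.016·154.8·0.61429·[1 + 0.016·-0.78908/0.078789] = -1.2778 m/s.
|v| = 1.2778 m/s.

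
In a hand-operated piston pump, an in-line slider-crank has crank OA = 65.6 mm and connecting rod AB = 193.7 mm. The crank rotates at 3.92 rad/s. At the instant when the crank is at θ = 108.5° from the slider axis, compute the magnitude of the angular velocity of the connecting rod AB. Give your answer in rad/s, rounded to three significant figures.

ω = 3.92 rad/s
The rod makes angle φ with the slider axis where L sinφ = r sinθ; differentiating, L cosφ·φ̇ = r ω cosθ.
L cosφ = √(L² − r² sin²θ) = 0.18344 m.
|ω_rod| = r ω |cosθ| / √(L² − r² sin²θ) = 0.0656·3.92·0.31730/0.18344 = 0.44481 rad/s.

0.445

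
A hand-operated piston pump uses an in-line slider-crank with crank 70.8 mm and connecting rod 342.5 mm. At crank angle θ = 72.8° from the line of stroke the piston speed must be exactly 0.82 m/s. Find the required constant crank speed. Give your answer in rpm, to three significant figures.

For an in-line slider-crank, |v_piston| = rω|sinθ|·[1 + r cosθ/√(L² − r² sin²θ)].
With r = 0.0708 m, L = 0.3425 m, θ = 72.8°: the bracketed kinematic factor |dx/dθ| = 0.071851 m.
ω = v/|dx/dθ| = 0.82/0.071851 = 11.413 rad/s.
N = 60ω/(2π) = 108.98 rpm.

109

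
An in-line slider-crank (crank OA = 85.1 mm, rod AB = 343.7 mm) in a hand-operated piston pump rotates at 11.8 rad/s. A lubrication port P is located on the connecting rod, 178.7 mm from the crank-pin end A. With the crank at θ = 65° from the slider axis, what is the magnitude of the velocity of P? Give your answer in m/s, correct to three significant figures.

ω = 11.8 rad/s.  Crank-pin speed |V_A| = rω = 1.0042 m/s, perpendicular to OA.
Rod angle: sinφ = −(r/L) sinθ ⇒ φ = -12.968°; ω_rod = −rω cosθ/√(L²−r²sin²θ) = -1.2671 rad/s.
V_P = V_A + ω_rod × AP, with AP = 0.1787 m along the rod.
Components: V_Px = −rω sinθ − a·ω_rod·sinφ = -0.96091 m/s;  V_Py = rω cosθ + a·ω_rod·cosφ = +0.20373 m/s.
|V_P| = √(V_Px² + V_Py²) = 0.98227 m/s.

0.982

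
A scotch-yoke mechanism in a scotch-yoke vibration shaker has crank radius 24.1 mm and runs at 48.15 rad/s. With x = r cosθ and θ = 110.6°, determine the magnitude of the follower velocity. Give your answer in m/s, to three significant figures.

1.09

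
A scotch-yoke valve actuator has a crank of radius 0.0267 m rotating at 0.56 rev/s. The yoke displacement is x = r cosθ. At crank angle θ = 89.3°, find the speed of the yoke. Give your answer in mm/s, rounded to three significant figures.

93.9

ω = 3.519 rad/s (from 0.56 rev/s).
x = r cosθ ⇒ ẋ = −rω sinθ.
|v| = rω|sinθ| = 0.0267·3.519·|sin 89.3°| = 0.093939 m/s = 93.939 mm/s.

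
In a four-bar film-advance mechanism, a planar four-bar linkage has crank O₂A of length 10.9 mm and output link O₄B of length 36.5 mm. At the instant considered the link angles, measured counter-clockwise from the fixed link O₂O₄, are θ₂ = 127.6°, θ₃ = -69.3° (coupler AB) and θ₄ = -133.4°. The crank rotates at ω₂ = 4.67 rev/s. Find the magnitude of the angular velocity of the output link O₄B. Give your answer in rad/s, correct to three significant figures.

2.83

ω₂ = 29.34 rad/s (from 4.67 rev/s).
Differentiating the loop-closure r₂e^{iθ₂}+r₃e^{iθ₃}=r₁+r₄e^{iθ₄} gives r₂ω₂e^{iθ₂}+r₃ω₃e^{iθ₃}=r₄ω₄e^{iθ₄}.
Eliminating the other unknown: ω₄ = r₂ω₂ sin(θ₂−θ₃) / [r₄ sin(θ₄−θ₃)].
Numerator sine = -0.29070; denominator sine = -0.89956.
Result = 0.0109·29.34·(-0.29070) / (0.0365·(-0.89956)) = +2.8317 rad/s; magnitude 2.8317 rad/s.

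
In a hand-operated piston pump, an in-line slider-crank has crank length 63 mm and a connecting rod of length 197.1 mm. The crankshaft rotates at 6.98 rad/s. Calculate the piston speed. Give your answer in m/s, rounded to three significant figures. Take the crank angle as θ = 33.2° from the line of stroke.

0.306

ω = 6.98 rad/s
For an in-line slider-crank, x = r cosθ + √(L² − r² sin²θ), so v = −rω sinθ·[1 + r cosθ/√(L² − r² sin²θ)].
With r = 0.063 m, L = 0.1971 m, θ = 33.2°: √(L² − r² sin²θ) = 0.19406 m.
v = −0.063·6.98·0.54756·[1 + 0.063·0.83676/0.19406] = -0.3062 m/s.
|v| = 0.3062 m/s.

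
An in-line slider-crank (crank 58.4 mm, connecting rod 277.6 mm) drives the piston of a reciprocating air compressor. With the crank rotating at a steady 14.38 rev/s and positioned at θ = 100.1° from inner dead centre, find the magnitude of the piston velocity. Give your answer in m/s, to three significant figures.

5.00

ω = 2π·14.4 = 90.35 rad/s
For an in-line slider-crank, x = r cosθ + √(L² − r² sin²θ), so v = −rω sinθ·[1 + r cosθ/√(L² − r² sin²θ)].
With r = 0.0584 m, L = 0.2776 m, θ = 100.1°: √(L² − r² sin²θ) = 0.27158 m.
v = −0.0584·90.35·0.98450·[1 + 0.0584·-0.17537/0.27158] = -4.9989 m/s.
|v| = 4.9989 m/s.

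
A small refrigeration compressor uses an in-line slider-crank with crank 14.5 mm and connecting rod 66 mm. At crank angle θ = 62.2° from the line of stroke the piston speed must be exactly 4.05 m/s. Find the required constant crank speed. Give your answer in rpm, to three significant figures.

2730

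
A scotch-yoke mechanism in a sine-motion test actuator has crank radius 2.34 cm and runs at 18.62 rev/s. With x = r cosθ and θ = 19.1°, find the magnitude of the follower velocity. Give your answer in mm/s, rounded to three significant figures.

896

ω = 117 rad/s (from 18.62 rev/s).
x = r cosθ ⇒ ẋ = −rω sinθ.
|v| = rω|sinθ| = 0.0234·117·|sin 19.1°| = 0.8958 m/s = 895.8 mm/s.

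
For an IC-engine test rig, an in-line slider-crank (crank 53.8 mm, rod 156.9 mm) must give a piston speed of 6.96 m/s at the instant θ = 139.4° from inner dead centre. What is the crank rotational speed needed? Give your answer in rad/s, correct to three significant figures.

271

For an in-line slider-crank, |v_piston| = rω|sinθ|·[1 + r cosθ/√(L² − r² sin²θ)].
With r = 0.0538 m, L = 0.1569 m, θ = 139.4°: the bracketed kinematic factor |dx/dθ| = 0.025661 m.
ω = v/|dx/dθ| = 6.96/0.025661 = 271.23 rad/s.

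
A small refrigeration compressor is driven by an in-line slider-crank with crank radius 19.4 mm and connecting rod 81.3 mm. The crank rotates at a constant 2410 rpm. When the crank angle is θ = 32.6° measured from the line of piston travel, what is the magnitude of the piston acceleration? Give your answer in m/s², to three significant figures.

1170

ω = 2π·2410/60 = 252.4 rad/s
x(θ) = r cosθ + √(L² − r² sin²θ); with ω constant, a = ω²·d²x/dθ².
d²x/dθ² = −r cosθ − r²(cos2θ)/√u − r⁴ sin²2θ/(4u^{3/2}),  u = L² − r² sin²θ = 0.00650044 m².
Substituting r = 0.0194 m, L = 0.0813 m, θ = 32.6°: d²x/dθ² = -0.018357 m.
a = ω²·d²x/dθ² = (252.4)²·(-0.018357) = -1169.2 m/s²;  |a| = 1169.2 m/s².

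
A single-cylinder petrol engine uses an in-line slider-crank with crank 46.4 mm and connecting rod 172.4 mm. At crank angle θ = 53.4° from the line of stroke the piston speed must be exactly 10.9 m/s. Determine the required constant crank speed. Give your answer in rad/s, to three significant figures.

For an in-line slider-crank, |v_piston| = rω|sinθ|·[1 + r cosθ/√(L² − r² sin²θ)].
With r = 0.0464 m, L = 0.1724 m, θ = 53.4°: the bracketed kinematic factor |dx/dθ| = 0.043373 m.
ω = v/|dx/dθ| = 10.9/0.043373 = 251.31 rad/s.

251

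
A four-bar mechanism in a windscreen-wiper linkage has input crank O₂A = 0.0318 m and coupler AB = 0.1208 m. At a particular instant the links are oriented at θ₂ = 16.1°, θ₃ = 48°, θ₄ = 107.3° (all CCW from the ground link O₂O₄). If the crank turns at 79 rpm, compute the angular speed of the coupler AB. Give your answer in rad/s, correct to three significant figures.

2.53

ω₂ = 8.273 rad/s (from 79 rpm).
Differentiating the loop-closure r₂e^{iθ₂}+r₃e^{iθ₃}=r₁+r₄e^{iθ₄} gives r₂ω₂e^{iθ₂}+r₃ω₃e^{iθ₃}=r₄ω₄e^{iθ₄}.
Eliminating the other unknown: ω₃ = r₂ω₂ sin(θ₄−θ₂) / [r₃ sin(θ₃−θ₄)].
Numerator sine = +0.99978; denominator sine = -0.85985.
Result = 0.0318·8.273·(+0.99978) / (0.1208·(-0.85985)) = -2.5322 rad/s; magnitude 2.5322 rad/s.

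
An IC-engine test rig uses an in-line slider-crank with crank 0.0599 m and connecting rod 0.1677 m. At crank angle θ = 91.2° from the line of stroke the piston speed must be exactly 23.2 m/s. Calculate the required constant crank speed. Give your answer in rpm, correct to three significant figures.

For an in-line slider-crank, |v_piston| = rω|sinθ|·[1 + r cosθ/√(L² − r² sin²θ)].
With r = 0.0599 m, L = 0.1677 m, θ = 91.2°: the bracketed kinematic factor |dx/dθ| = 0.059407 m.
ω = v/|dx/dθ| = 23.2/0.059407 = 390.52 rad/s.
N = 60ω/(2π) = 3729.2 rpm.

3730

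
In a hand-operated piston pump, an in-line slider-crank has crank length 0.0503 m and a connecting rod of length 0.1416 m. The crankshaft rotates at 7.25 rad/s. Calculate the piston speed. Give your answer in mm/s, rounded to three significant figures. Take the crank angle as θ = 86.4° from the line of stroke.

ω = 7.25 rad/s
For an in-line slider-crank, x = r cosθ + √(L² − r² sin²θ), so v = −rω sinθ·[1 + r cosθ/√(L² − r² sin²θ)].
With r = 0.0503 m, L = 0.1416 m, θ = 86.4°: √(L² − r² sin²θ) = 0.1324 m.
v = −0.0503·7.25·0.99803·[1 + 0.0503·0.06279/0.1324] = -0.37264 m/s.
|v| = 0.37264 m/s = 372.64 mm/s.

373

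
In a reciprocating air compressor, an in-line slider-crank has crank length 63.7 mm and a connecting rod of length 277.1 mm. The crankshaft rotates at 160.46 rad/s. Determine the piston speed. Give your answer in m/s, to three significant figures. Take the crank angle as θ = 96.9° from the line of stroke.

9.86

ω = 160.5 rad/s
For an in-line slider-crank, x = r cosθ + √(L² − r² sin²θ), so v = −rω sinθ·[1 + r cosθ/√(L² − r² sin²θ)].
With r = 0.0637 m, L = 0.2771 m, θ = 96.9°: √(L² − r² sin²θ) = 0.26979 m.
v = −0.0637·160.5·0.99276·[1 + 0.0637·-0.12014/0.26979] = -9.8594 m/s.
|v| = 9.8594 m/s.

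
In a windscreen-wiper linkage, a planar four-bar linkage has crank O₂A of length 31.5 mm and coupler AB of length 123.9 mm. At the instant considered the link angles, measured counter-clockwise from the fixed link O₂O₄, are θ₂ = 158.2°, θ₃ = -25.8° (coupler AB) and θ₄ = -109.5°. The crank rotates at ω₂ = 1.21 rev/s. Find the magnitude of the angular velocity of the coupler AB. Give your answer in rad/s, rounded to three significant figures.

1.94

ω₂ = 7.603 rad/s (from 1.21 rev/s).
Differentiating the loop-closure r₂e^{iθ₂}+r₃e^{iθ₃}=r₁+r₄e^{iθ₄} gives r₂ω₂e^{iθ₂}+r₃ω₃e^{iθ₃}=r₄ω₄e^{iθ₄}.
Eliminating the other unknown: ω₃ = r₂ω₂ sin(θ₄−θ₂) / [r₃ sin(θ₃−θ₄)].
Numerator sine = +0.99919; denominator sine = +0.99396.
Result = 0.0315·7.603·(+0.99919) / (0.1239·(+0.99396)) = +1.9431 rad/s; magnitude 1.9431 rad/s.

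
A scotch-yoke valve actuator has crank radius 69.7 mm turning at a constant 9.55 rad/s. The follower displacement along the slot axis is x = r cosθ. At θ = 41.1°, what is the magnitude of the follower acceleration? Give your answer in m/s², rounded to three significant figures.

4.79

ω = 9.55 rad/s
x = r cosθ ⇒ ẍ = −rω² cosθ (ω constant).
|a| = rω²|cosθ| = 0.0697·(9.55)²·|cos 41.1°| = 4.7903 m/s².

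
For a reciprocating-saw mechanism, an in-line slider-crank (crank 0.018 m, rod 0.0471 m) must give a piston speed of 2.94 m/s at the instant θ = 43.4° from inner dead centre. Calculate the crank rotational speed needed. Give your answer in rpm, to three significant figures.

For an in-line slider-crank, |v_piston| = rω|sinθ|·[1 + r cosθ/√(L² − r² sin²θ)].
With r = 0.018 m, L = 0.0471 m, θ = 43.4°: the bracketed kinematic factor |dx/dθ| = 0.015927 m.
ω = v/|dx/dθ| = 2.94/0.015927 = 184.6 rad/s.
N = 60ω/(2π) = 1762.8 rpm.

1760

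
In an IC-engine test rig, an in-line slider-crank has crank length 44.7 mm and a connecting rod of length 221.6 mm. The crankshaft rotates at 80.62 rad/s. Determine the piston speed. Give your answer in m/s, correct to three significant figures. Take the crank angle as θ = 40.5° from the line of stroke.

ω = 80.62 rad/s
For an in-line slider-crank, x = r cosθ + √(L² − r² sin²θ), so v = −rω sinθ·[1 + r cosθ/√(L² − r² sin²θ)].
With r = 0.0447 m, L = 0.2216 m, θ = 40.5°: √(L² − r² sin²θ) = 0.21969 m.
v = −0.0447·80.62·0.64945·[1 + 0.0447·0.76041/0.21969] = -2.7025 m/s.
|v| = 2.7025 m/s.

2.70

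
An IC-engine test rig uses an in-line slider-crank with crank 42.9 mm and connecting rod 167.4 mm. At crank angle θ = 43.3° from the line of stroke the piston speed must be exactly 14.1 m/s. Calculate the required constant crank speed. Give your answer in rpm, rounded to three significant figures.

For an in-line slider-crank, |v_piston| = rω|sinθ|·[1 + r cosθ/√(L² − r² sin²θ)].
With r = 0.0429 m, L = 0.1674 m, θ = 43.3°: the bracketed kinematic factor |dx/dθ| = 0.034996 m.
ω = v/|dx/dθ| = 14.1/0.034996 = 402.91 rad/s.
N = 60ω/(2π) = 3847.5 rpm.

3850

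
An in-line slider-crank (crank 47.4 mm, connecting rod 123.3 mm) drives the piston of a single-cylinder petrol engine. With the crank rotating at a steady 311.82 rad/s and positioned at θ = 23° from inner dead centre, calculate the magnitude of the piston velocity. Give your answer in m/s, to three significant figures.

ω = 311.8 rad/s
For an in-line slider-crank, x = r cosθ + √(L² − r² sin²θ), so v = −rω sinθ·[1 + r cosθ/√(L² − r² sin²θ)].
With r = 0.0474 m, L = 0.1233 m, θ = 23°: √(L² − r² sin²θ) = 0.1219 m.
v = −0.0474·311.8·0.39073·[1 + 0.0474·0.92050/0.1219] = -7.8422 m/s.
|v| = 7.8422 m/s.

7.84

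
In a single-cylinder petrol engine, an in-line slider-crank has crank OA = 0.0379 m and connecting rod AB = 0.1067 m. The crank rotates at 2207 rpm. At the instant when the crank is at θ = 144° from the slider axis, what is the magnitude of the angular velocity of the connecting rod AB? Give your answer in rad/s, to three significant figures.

67.9

ω = 231.1 rad/s (converted from 2207 rpm).
The rod makes angle φ with the slider axis where L sinφ = r sinθ; differentiating, L cosφ·φ̇ = r ω cosθ.
L cosφ = √(L² − r² sin²θ) = 0.10435 m.
|ω_rod| = r ω |cosθ| / √(L² − r² sin²θ) = 0.0379·231.1·0.80902/0.10435 = 67.911 rad/s.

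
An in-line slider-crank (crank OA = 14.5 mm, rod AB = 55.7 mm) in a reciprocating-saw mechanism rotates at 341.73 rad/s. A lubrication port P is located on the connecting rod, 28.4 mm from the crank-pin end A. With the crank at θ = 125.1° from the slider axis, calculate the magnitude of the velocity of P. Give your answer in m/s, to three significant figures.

ω = 341.7 rad/s.  Crank-pin speed |V_A| = rω = 4.9551 m/s, perpendicular to OA.
Rod angle: sinφ = −(r/L) sinθ ⇒ φ = -12.297°; ω_rod = −rω cosθ/√(L²−r²sin²θ) = +52.354 rad/s.
V_P = V_A + ω_rod × AP, with AP = 0.0284 m along the rod.
Components: V_Px = −rω sinθ − a·ω_rod·sinφ = -3.7373 m/s;  V_Py = rω cosθ + a·ω_rod·cosφ = -1.3965 m/s.
|V_P| = √(V_Px² + V_Py²) = 3.9897 m/s.

3.99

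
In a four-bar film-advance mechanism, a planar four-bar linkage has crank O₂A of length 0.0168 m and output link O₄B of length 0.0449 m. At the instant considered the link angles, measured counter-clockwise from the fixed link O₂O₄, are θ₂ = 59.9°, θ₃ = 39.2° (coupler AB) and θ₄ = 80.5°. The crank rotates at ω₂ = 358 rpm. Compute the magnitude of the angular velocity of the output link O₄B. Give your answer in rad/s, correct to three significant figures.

ω₂ = 37.49 rad/s (from 358 rpm).
Differentiating the loop-closure r₂e^{iθ₂}+r₃e^{iθ₃}=r₁+r₄e^{iθ₄} gives r₂ω₂e^{iθ₂}+r₃ω₃e^{iθ₃}=r₄ω₄e^{iθ₄}.
Eliminating the other unknown: ω₄ = r₂ω₂ sin(θ₂−θ₃) / [r₄ sin(θ₄−θ₃)].
Numerator sine = +0.35347; denominator sine = +0.66000.
Result = 0.0168·37.49·(+0.35347) / (0.0449·(+0.66000)) = +7.5126 rad/s; magnitude 7.5126 rad/s.

7.51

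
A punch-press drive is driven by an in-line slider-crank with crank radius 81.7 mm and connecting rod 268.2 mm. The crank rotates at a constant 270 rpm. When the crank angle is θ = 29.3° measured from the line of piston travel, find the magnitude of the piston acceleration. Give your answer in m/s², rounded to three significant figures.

67.8

ω = 2π·270/60 = 28.27 rad/s
x(θ) = r cosθ + √(L² − r² sin²θ); with ω constant, a = ω²·d²x/dθ².
d²x/dθ² = −r cosθ − r²(cos2θ)/√u − r⁴ sin²2θ/(4u^{3/2}),  u = L² − r² sin²θ = 0.0703326 m².
Substituting r = 0.0817 m, L = 0.2682 m, θ = 29.3°: d²x/dθ² = -0.084796 m.
a = ω²·d²x/dθ² = (28.27)²·(-0.084796) = -67.789 m/s²;  |a| = 67.789 m/s².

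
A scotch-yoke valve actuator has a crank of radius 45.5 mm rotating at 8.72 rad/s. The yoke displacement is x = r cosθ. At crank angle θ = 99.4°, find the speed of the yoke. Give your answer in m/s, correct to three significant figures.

0.391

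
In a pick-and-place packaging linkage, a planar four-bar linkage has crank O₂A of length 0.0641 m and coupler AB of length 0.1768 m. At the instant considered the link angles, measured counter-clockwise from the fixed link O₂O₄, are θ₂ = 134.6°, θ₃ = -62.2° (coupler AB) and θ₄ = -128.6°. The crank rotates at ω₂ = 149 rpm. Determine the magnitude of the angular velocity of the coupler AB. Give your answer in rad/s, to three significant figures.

6.13

ω₂ = 15.6 rad/s (from 149 rpm).
Differentiating the loop-closure r₂e^{iθ₂}+r₃e^{iθ₃}=r₁+r₄e^{iθ₄} gives r₂ω₂e^{iθ₂}+r₃ω₃e^{iθ₃}=r₄ω₄e^{iθ₄}.
Eliminating the other unknown: ω₃ = r₂ω₂ sin(θ₄−θ₂) / [r₃ sin(θ₃−θ₄)].
Numerator sine = +0.99297; denominator sine = +0.91636.
Result = 0.0641·15.6·(+0.99297) / (0.1768·(+0.91636)) = +6.13 rad/s; magnitude 6.13 rad/s.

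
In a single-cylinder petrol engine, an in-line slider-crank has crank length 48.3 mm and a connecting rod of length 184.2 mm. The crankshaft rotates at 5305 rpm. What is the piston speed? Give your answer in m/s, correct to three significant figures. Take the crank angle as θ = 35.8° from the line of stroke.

19.1

ω = 2π·5305/60 = 555.5 rad/s
For an in-line slider-crank, x = r cosθ + √(L² − r² sin²θ), so v = −rω sinθ·[1 + r cosθ/√(L² − r² sin²θ)].
With r = 0.0483 m, L = 0.1842 m, θ = 35.8°: √(L² − r² sin²θ) = 0.18202 m.
v = −0.0483·555.5·0.58496·[1 + 0.0483·0.81106/0.18202] = -19.074 m/s.
|v| = 19.074 m/s.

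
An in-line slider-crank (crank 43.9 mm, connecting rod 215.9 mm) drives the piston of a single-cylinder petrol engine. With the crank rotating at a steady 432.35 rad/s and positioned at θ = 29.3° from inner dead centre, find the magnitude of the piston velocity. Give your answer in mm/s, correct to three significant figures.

10900

ω = 432.4 rad/s
For an in-line slider-crank, x = r cosθ + √(L² − r² sin²θ), so v = −rω sinθ·[1 + r cosθ/√(L² − r² sin²θ)].
With r = 0.0439 m, L = 0.2159 m, θ = 29.3°: √(L² − r² sin²θ) = 0.21483 m.
v = −0.0439·432.4·0.48938·[1 + 0.0439·0.87207/0.21483] = -10.944 m/s.
|v| = 10.944 m/s = 10944 mm/s.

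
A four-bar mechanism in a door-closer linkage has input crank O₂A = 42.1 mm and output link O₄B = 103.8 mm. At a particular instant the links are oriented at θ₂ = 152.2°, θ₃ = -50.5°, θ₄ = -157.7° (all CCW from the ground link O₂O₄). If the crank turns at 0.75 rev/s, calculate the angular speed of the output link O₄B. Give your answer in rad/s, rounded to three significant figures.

ω₂ = 4.712 rad/s (from 0.75 rev/s).
Differentiating the loop-closure r₂e^{iθ₂}+r₃e^{iθ₃}=r₁+r₄e^{iθ₄} gives r₂ω₂e^{iθ₂}+r₃ω₃e^{iθ₃}=r₄ω₄e^{iθ₄}.
Eliminating the other unknown: ω₄ = r₂ω₂ sin(θ₂−θ₃) / [r₄ sin(θ₄−θ₃)].
Numerator sine = -0.38591; denominator sine = -0.95528.
Result = 0.0421·4.712·(-0.38591) / (0.1038·(-0.95528)) = +0.77211 rad/s; magnitude 0.77211 rad/s.

0.772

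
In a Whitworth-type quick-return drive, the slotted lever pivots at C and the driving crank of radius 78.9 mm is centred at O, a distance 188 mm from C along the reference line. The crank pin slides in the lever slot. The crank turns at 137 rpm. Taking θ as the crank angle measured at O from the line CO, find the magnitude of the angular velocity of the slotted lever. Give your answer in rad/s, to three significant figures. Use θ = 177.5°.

10.3

ω = 14.35 rad/s (from 137 rpm).
Crank pin A relative to C: A = (d + r cosθ, r sinθ); lever angle φ = atan2(r sinθ, d + r cosθ).
Differentiating tanφ: φ̇ = rω(d cosθ + r)/(d² + r² + 2dr cosθ).
d² + r² + 2dr cosθ = |CA|² = 0.011931 m²;  d cosθ + r = -0.10892 m.
|ω_lever| = |0.0789·14.35·-0.10892| / 0.011931 = 10.334 rad/s.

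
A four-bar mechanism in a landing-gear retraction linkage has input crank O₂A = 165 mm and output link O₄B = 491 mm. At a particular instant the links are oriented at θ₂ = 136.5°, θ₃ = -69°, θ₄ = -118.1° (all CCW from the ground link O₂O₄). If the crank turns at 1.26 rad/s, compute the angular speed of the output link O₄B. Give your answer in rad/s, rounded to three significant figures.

0.241

ω₂ = 1.26 rad/s
Differentiating the loop-closure r₂e^{iθ₂}+r₃e^{iθ₃}=r₁+r₄e^{iθ₄} gives r₂ω₂e^{iθ₂}+r₃ω₃e^{iθ₃}=r₄ω₄e^{iθ₄}.
Eliminating the other unknown: ω₄ = r₂ω₂ sin(θ₂−θ₃) / [r₄ sin(θ₄−θ₃)].
Numerator sine = -0.43051; denominator sine = -0.75585.
Result = 0.165·1.26·(-0.43051) / (0.491·(-0.75585)) = +0.24117 rad/s; magnitude 0.24117 rad/s.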